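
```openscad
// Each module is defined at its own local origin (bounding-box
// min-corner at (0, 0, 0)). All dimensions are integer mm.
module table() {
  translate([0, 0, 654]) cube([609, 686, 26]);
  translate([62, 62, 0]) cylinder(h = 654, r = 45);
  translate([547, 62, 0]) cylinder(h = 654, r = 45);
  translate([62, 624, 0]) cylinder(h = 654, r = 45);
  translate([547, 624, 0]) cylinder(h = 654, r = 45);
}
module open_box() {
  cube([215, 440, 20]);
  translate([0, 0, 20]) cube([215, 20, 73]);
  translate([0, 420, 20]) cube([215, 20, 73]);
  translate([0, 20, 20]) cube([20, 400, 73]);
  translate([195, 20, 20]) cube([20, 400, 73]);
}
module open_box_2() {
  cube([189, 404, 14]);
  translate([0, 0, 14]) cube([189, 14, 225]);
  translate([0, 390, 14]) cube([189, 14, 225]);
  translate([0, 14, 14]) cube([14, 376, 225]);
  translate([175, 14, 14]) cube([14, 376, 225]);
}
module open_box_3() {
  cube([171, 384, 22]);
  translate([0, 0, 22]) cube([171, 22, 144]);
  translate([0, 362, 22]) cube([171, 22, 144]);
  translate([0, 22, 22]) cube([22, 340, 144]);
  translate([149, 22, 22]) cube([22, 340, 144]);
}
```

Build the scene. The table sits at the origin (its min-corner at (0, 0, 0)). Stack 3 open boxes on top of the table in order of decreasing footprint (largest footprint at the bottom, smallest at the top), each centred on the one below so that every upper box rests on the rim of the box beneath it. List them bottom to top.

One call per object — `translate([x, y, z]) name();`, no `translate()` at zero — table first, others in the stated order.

table();
translate([197, 123, 680]) open_box();
translate([210, 141, 773]) open_box_2();
translate([219, 151, 1012]) open_box_3();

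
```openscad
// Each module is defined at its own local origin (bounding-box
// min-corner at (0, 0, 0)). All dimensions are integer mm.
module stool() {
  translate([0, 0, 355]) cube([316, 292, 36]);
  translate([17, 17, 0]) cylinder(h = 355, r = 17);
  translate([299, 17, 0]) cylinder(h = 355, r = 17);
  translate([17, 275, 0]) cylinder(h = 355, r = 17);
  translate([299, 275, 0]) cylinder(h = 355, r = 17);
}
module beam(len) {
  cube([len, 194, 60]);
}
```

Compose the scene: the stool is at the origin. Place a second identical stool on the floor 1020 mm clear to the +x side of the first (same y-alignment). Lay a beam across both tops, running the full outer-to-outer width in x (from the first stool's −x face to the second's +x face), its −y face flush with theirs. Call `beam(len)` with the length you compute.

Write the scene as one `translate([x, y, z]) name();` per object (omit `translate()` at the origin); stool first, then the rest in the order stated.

stool();
translate([1336, 0, 0]) stool();
translate([0, 0, 391]) beam(1652);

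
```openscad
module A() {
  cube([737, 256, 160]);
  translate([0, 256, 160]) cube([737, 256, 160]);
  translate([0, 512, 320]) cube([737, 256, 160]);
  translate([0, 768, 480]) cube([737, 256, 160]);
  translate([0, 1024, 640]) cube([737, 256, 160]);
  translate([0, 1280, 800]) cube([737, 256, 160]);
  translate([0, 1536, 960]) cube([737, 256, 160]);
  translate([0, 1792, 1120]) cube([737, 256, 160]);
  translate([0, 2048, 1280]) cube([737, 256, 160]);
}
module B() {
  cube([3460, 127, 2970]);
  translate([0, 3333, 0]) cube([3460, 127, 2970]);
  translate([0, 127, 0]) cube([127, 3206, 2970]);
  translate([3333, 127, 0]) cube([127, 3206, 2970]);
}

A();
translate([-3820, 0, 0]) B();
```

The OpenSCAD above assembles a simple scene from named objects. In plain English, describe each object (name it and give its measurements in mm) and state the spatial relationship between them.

A is a run of 9 identical solid stair steps. Each tread is 737×256 mm and each step block is 160 mm high. Step 1 rests on the floor; step k is offset from step 1 by (k−1)×256 mm in y and (k−1)×160 mm in z.

B is the wall frame of a small rectangular building: four walls, each 2970 mm tall and 127 mm thick, enclosing a footprint 3460 mm (x) by 3460 mm (y) outside-to-outside, with no floor or roof. The front and back walls (the −y and +y sides) span the full width; the two side walls fit between them.

The house frame is on the floor beside the staircase on its −x side.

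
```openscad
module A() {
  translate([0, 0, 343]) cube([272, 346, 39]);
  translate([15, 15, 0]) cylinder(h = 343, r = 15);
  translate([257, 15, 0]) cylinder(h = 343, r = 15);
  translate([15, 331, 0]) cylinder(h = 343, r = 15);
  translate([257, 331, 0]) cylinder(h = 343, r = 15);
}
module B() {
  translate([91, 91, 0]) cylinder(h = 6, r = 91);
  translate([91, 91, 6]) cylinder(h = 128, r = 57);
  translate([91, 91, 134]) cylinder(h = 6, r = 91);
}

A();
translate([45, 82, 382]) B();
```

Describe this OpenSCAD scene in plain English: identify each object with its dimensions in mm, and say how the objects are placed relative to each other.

A is a four-legged stool. The seat is 272×346 mm, 39 mm thick, top at z = 382 mm. It stands on four round legs, each 30 mm in diameter, from z = 0 to the seat underside, each leg's axis is inset half a diameter from the nearest pair of seat edges (so the leg's bounding box is flush with the corner).

B is a spool: two coaxial disc flanges of radius 91 mm and thickness 6 mm, joined by a core cylinder of radius 57 mm and height 128 mm. The lower flange rests on z = 0 and the three cylinders share a vertical axis.

The spool is on top of the stool, centred.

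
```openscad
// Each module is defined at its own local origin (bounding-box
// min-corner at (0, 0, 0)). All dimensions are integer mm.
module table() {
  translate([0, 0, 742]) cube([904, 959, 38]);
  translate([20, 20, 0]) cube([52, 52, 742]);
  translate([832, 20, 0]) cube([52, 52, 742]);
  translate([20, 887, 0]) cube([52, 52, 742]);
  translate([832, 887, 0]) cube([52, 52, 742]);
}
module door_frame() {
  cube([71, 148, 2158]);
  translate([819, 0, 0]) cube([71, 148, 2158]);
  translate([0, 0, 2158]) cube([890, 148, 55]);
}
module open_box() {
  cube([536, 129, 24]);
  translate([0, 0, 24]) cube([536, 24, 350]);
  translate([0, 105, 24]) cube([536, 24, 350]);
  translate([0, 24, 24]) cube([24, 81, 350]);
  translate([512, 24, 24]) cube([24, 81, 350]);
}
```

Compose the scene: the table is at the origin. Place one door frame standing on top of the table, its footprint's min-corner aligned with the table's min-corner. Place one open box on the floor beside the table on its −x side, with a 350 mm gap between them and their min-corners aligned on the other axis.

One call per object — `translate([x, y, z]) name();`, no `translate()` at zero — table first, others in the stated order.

table();
translate([0, 0, 780]) door_frame();
translate([-886, 0, 0]) open_box();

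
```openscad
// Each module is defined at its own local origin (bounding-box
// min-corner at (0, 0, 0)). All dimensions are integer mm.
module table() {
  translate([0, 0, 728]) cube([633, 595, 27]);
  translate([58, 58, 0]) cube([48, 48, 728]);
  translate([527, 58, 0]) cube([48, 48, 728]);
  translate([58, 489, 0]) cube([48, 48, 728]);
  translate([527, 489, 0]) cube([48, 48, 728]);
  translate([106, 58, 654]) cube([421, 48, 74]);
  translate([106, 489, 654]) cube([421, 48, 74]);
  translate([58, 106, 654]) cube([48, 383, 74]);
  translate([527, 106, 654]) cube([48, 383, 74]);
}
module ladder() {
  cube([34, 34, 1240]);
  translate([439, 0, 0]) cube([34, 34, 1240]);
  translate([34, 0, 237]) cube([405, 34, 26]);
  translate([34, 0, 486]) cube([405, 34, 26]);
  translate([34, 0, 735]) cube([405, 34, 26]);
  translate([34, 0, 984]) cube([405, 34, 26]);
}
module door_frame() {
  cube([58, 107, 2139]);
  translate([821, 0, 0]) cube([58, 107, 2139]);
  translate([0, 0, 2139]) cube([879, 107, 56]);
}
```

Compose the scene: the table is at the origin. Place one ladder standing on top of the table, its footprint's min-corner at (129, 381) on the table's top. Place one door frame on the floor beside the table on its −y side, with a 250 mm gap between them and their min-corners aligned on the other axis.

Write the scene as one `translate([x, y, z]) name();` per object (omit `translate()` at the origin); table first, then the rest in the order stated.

table();
translate([129, 381, 755]) ladder();
translate([0, -357, 0]) door_frame();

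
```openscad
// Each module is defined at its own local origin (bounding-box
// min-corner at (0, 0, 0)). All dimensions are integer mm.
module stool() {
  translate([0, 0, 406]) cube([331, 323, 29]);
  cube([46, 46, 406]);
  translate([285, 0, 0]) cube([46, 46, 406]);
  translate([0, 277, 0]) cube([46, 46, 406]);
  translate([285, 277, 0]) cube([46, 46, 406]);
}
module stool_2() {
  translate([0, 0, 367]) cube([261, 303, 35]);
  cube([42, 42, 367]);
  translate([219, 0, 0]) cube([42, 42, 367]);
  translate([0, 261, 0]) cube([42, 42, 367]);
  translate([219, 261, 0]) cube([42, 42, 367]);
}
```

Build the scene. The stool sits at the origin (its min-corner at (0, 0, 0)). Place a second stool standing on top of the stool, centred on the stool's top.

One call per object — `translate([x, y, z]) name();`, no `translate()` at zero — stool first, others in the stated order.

stool();
translate([35, 10, 435]) stool_2();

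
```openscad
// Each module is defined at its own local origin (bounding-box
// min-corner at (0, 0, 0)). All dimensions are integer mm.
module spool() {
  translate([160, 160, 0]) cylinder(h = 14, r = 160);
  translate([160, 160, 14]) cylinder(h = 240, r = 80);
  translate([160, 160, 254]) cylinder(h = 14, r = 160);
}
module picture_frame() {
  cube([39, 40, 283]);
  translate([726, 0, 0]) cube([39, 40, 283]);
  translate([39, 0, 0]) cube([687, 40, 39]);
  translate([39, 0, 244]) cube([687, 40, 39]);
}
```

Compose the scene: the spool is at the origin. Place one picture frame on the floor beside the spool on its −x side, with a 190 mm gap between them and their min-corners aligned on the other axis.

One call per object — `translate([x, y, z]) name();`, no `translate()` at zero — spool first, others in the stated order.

spool();
translate([-955, 0, 0]) picture_frame();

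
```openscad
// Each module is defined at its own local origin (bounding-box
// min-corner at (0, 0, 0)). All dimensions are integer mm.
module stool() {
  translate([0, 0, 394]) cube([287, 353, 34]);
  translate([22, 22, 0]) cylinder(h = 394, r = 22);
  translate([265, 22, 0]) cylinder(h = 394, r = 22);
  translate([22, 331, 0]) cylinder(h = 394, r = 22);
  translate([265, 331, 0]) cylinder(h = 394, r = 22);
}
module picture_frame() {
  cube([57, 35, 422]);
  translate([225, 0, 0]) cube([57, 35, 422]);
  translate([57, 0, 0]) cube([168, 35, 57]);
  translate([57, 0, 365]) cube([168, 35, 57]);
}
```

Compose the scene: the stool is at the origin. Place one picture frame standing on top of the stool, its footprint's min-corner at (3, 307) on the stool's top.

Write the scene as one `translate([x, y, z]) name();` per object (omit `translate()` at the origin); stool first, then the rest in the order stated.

stool();
translate([3, 307, 428]) picture_frame();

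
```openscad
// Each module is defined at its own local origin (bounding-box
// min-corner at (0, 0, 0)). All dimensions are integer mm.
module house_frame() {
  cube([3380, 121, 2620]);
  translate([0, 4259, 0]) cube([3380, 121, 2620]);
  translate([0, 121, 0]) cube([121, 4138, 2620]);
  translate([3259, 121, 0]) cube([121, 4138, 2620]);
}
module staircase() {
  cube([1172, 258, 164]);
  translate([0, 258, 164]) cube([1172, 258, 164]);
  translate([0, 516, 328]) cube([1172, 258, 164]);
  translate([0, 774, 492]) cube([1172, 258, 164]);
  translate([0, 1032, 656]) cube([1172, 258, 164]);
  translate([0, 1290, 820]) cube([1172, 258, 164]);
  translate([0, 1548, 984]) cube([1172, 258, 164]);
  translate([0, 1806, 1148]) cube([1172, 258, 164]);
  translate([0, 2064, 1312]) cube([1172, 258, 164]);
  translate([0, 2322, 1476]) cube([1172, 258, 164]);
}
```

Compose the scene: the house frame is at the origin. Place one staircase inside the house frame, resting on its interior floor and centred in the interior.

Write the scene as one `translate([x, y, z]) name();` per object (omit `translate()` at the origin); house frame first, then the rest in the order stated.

house_frame();
translate([1104, 900, 0]) staircase();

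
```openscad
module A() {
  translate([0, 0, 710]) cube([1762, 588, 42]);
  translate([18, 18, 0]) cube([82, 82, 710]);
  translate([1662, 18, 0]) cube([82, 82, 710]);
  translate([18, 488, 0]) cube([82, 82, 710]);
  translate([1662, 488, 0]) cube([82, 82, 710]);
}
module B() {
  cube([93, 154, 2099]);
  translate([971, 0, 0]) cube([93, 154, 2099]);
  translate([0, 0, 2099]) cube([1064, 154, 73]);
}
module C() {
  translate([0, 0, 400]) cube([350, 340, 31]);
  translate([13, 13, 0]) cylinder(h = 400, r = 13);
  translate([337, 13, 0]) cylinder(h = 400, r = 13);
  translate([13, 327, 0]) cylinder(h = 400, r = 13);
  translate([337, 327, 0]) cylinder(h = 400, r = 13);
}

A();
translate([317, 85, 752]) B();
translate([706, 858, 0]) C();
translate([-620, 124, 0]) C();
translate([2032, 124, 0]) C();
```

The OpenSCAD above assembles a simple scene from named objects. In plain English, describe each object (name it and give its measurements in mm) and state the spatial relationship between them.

A is a rectangular dining table. The top is 1762×588×42 mm with its upper surface at z = 752 mm. It stands on four 82×82 mm square legs, each inset 18 mm from the nearest pair of top edges, running from the floor to the underside of the top.

B is a door frame. The clear opening is 878 mm wide and 2099 mm high. Two 93 mm wide jambs, 154 mm deep, stand either side of the opening from the floor to the top of the opening. A 73 mm thick head sits across the top of both jambs, spanning the full outside width of the frame.

C is a simple wooden stool: a rectangular seat 350 mm (x) by 340 mm (y), 31 mm thick, top face at z = 431 mm, on four round legs, each 26 mm in diameter. The legs rest on z = 0, each leg's axis is inset half a diameter from the nearest pair of seat edges (so the leg's bounding box is flush with the corner).

The door frame is on top of the table. Three stools sit around the table at the +y, −x, +x sides.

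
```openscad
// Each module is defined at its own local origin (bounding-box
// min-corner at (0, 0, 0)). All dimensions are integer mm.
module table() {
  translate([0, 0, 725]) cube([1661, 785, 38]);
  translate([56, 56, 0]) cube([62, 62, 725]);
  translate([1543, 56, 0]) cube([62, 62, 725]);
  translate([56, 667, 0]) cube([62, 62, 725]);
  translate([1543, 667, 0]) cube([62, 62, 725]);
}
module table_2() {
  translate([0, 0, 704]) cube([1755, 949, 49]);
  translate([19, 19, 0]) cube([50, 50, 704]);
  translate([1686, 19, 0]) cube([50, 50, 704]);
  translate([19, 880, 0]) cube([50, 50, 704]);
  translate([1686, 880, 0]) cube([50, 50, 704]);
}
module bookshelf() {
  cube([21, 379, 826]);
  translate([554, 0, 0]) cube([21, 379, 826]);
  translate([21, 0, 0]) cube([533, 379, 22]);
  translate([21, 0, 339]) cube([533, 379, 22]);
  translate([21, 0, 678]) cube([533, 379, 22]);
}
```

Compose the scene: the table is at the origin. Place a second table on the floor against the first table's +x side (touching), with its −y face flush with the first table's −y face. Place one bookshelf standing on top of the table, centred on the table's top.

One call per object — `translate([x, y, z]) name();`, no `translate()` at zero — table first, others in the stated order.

table();
translate([1661, 0, 0]) table_2();
translate([543, 203, 763]) bookshelf();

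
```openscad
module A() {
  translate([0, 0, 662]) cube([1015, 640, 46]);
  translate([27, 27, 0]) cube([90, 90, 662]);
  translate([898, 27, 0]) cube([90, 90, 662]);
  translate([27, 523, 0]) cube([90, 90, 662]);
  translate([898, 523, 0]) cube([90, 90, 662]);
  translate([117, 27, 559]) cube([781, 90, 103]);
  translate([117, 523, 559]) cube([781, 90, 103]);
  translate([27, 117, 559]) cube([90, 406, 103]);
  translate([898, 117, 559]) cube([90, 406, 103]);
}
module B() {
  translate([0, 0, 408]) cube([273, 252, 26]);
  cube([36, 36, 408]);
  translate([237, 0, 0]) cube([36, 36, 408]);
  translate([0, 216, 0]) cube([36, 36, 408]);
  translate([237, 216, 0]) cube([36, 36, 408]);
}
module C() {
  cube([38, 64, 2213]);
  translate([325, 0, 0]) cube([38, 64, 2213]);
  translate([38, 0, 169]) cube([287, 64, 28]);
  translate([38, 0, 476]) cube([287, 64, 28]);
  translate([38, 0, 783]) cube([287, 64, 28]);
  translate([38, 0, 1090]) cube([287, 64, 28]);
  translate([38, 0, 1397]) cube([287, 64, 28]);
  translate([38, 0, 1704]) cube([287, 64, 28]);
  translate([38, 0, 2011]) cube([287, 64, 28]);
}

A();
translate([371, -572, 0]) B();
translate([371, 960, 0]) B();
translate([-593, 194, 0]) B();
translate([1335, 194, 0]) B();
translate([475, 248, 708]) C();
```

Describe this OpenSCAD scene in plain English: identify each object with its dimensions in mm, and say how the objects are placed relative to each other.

A is a rectangular dining table. The top is 1015×640×46 mm with its upper surface at z = 708 mm. It stands on four 90×90 mm square legs, each inset 27 mm from the nearest pair of top edges, running from the floor to the underside of the top. Four apron rails, 90 mm thick and 103 mm tall, run between adjacent legs with their top edges flush with the underside of the top and their outer faces flush with the legs' outer faces.

B is a four-legged stool. The seat is 273×252 mm, 26 mm thick, top at z = 434 mm. It stands on four square legs, each 36×36 mm in cross-section, from z = 0 to the seat underside, each flush with a corner of the seat.

C is a straight ladder. Two 38×64 mm vertical rails, 2213 mm tall, stand 363 mm apart (outside-to-outside) with their front faces coplanar on the −y side. 7 rungs, each 64 mm deep and 28 mm tall, span between the inner faces of the rails, front faces flush with the rails. The lowest rung's underside is at z = 169 mm and rungs are spaced 307 mm apart (underside to underside).

Four stools sit around the table at the −y, +y, −x, +x sides. The ladder is on top of the table.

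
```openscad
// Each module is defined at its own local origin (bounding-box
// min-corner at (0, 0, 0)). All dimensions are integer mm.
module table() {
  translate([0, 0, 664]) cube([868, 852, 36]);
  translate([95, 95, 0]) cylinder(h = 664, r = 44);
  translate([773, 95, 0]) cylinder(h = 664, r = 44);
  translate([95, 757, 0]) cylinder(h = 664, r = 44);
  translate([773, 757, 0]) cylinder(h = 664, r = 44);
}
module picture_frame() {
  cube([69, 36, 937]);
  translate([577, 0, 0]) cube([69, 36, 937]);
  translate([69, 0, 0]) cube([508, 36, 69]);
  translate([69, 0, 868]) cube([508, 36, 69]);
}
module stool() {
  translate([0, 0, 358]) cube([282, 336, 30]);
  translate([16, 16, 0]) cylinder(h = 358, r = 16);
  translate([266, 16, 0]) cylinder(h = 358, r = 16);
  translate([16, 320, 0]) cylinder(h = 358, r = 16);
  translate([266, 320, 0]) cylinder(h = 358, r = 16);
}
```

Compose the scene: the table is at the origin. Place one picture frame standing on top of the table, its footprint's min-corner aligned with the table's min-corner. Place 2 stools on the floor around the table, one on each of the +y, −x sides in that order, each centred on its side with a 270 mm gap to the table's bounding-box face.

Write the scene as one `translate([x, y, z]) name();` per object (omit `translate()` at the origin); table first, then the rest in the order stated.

table();
translate([0, 0, 700]) picture_frame();
translate([293, 1122, 0]) stool();
translate([-552, 258, 0]) stool();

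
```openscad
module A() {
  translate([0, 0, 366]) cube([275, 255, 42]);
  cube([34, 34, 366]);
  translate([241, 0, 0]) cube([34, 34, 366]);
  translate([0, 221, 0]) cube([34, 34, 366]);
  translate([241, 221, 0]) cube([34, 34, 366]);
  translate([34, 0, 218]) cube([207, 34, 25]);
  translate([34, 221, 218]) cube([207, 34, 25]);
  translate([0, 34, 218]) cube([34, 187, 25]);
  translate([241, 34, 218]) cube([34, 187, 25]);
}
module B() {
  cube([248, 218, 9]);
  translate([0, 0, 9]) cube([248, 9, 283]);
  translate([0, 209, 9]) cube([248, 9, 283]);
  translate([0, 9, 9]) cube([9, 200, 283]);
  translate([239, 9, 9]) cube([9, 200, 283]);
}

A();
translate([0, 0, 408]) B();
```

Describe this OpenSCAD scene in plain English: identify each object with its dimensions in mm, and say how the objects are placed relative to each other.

A is a four-legged stool. The seat is 275×255 mm, 42 mm thick, top at z = 408 mm. It stands on four square legs, each 34×34 mm in cross-section, from z = 0 to the seat underside, each flush with a corner of the seat. Four stretchers, 34 mm wide and 25 mm tall, connect adjacent legs with their undersides at z = 218 mm, each running between the inner faces of the legs it joins and aligned with the legs' outer faces on the other axis.

B is an open storage box with external size 248×218×292 mm and wall thickness 9 mm (the base is also 9 mm thick). The base covers the whole footprint; the four walls stand on the base, with the y-facing walls full-width and the x-facing walls fitting between their inner faces.

The open box is on top of the stool.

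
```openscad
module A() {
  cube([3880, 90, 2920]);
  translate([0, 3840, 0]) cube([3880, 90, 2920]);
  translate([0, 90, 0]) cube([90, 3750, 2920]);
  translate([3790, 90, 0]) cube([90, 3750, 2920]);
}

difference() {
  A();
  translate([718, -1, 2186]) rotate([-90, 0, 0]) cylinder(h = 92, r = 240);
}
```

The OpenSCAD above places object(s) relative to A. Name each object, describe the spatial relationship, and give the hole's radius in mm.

The subtracted cylinder has r = 240 mm.

A is a house frame. The house frame has a circular hole through its front wall. The hole's radius is 240 mm.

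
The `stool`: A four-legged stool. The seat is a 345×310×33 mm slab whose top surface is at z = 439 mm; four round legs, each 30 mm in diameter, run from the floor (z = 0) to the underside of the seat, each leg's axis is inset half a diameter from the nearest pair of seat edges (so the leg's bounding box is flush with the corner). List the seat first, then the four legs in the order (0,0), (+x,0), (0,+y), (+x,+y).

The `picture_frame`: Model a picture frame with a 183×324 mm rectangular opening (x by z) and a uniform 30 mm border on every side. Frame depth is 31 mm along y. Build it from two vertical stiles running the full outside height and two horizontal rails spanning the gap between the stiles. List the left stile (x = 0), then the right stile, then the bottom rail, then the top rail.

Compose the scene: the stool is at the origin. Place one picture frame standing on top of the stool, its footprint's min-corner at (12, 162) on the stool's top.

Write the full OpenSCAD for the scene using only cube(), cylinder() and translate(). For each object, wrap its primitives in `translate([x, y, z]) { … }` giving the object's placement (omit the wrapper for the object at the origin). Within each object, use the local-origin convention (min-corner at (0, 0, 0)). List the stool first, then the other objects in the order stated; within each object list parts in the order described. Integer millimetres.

translate([0, 0, 406]) cube([345, 310, 33]);
translate([15, 15, 0]) cylinder(h = 406, r = 15);
translate([330, 15, 0]) cylinder(h = 406, r = 15);
translate([15, 295, 0]) cylinder(h = 406, r = 15);
translate([330, 295, 0]) cylinder(h = 406, r = 15);
translate([12, 162, 439]) {
  cube([30, 31, 384]);
  translate([213, 0, 0]) cube([30, 31, 384]);
  translate([30, 0, 0]) cube([183, 31, 30]);
  translate([30, 0, 354]) cube([183, 31, 30]);
}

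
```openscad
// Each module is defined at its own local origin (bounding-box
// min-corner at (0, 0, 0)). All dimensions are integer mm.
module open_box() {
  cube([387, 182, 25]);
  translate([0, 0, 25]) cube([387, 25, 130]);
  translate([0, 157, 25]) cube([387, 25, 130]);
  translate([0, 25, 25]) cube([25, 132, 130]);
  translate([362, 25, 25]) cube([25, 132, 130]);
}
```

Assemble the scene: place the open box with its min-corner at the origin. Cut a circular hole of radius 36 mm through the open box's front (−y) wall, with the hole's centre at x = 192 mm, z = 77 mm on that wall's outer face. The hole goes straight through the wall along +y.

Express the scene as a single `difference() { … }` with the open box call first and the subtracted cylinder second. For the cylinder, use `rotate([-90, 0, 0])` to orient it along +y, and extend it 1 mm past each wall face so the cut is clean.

difference() {
  open_box();
  translate([192, -1, 77]) rotate([-90, 0, 0]) cylinder(h = 27, r = 36);
}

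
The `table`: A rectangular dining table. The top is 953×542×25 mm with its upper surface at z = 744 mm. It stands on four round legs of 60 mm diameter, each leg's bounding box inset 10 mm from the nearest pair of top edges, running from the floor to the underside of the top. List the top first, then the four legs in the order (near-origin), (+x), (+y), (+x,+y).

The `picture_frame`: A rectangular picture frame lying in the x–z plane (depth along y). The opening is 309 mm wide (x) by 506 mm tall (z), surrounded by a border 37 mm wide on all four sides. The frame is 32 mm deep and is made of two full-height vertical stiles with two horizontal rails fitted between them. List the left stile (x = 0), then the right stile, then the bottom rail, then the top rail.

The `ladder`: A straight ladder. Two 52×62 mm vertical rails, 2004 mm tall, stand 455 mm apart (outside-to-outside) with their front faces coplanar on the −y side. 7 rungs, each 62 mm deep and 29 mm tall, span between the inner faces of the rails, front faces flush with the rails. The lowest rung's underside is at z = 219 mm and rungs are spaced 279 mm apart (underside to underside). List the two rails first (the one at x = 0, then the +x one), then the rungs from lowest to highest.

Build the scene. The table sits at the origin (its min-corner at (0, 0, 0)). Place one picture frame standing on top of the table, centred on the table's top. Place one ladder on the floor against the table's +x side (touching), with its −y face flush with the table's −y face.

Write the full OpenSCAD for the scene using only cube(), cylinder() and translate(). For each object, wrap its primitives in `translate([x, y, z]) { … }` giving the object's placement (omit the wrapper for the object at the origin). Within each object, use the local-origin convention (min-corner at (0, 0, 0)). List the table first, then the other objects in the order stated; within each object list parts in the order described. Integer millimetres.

translate([0, 0, 719]) cube([953, 542, 25]);
translate([40, 40, 0]) cylinder(h = 719, r = 30);
translate([913, 40, 0]) cylinder(h = 719, r = 30);
translate([40, 502, 0]) cylinder(h = 719, r = 30);
translate([913, 502, 0]) cylinder(h = 719, r = 30);
translate([285, 255, 744]) {
  cube([37, 32, 580]);
  translate([346, 0, 0]) cube([37, 32, 580]);
  translate([37, 0, 0]) cube([309, 32, 37]);
  translate([37, 0, 543]) cube([309, 32, 37]);
}
translate([953, 0, 0]) {
  cube([52, 62, 2004]);
  translate([403, 0, 0]) cube([52, 62, 2004]);
  translate([52, 0, 219]) cube([351, 62, 29]);
  translate([52, 0, 498]) cube([351, 62, 29]);
  translate([52, 0, 777]) cube([351, 62, 29]);
  translate([52, 0, 1056]) cube([351, 62, 29]);
  translate([52, 0, 1335]) cube([351, 62, 29]);
  translate([52, 0, 1614]) cube([351, 62, 29]);
  translate([52, 0, 1893]) cube([351, 62, 29]);
}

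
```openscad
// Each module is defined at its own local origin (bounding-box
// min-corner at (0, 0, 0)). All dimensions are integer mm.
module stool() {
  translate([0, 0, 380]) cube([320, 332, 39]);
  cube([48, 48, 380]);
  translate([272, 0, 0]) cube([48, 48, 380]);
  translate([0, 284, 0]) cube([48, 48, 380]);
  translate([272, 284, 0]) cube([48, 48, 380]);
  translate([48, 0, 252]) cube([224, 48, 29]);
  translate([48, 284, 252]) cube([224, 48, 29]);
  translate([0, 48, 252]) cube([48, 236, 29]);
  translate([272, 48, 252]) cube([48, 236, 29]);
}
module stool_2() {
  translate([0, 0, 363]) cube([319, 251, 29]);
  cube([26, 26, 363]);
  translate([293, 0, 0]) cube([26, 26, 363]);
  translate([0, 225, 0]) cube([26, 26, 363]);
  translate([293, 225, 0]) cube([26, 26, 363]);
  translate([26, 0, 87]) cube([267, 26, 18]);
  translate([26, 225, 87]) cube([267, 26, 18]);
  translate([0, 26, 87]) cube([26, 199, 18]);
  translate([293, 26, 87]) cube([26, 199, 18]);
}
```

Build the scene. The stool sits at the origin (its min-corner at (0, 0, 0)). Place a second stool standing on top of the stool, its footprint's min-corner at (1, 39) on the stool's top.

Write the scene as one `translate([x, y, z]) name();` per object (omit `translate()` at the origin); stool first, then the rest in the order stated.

stool();
translate([1, 39, 419]) stool_2();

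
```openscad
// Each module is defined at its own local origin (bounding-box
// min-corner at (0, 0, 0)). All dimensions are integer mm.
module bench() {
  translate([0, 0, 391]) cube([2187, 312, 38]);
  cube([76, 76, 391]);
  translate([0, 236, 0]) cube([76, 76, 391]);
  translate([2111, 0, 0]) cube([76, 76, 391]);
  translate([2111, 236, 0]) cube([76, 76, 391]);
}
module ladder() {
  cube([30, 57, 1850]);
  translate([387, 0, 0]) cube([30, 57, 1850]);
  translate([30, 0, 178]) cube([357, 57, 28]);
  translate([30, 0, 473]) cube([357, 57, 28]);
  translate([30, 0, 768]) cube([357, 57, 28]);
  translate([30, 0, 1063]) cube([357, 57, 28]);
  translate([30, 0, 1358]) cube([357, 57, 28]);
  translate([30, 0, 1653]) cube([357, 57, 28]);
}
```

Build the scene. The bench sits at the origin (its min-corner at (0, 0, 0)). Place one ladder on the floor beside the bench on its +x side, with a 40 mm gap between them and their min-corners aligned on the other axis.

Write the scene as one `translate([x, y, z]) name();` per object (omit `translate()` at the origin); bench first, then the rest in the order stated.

bench();
translate([2227, 0, 0]) ladder();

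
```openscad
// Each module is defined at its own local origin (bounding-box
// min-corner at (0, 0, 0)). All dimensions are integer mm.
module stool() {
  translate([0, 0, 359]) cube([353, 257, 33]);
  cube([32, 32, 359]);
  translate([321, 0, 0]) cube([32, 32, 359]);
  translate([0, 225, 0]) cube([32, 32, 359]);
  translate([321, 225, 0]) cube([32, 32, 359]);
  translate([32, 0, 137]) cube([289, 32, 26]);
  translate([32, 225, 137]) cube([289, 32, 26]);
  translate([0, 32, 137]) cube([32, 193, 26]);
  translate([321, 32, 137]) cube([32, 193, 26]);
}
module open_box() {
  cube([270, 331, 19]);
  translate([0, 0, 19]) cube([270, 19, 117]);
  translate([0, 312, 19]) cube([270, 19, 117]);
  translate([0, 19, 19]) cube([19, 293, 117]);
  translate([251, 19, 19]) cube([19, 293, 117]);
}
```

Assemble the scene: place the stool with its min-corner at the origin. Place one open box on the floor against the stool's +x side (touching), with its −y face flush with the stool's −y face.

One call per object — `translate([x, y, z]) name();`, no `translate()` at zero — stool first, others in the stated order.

stool();
translate([353, 0, 0]) open_box();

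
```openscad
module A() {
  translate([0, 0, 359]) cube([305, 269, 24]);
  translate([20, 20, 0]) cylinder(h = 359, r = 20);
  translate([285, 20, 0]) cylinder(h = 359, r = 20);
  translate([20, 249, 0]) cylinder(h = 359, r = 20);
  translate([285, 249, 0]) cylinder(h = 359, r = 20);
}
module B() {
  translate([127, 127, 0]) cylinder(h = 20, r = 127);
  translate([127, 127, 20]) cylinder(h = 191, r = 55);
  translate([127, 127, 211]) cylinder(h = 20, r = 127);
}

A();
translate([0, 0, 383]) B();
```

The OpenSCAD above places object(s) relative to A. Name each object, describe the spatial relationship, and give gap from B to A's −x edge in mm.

The spool's min-x is at 0; the stool's min-x is 0; gap = 0 mm.

A is a stool. B is a spool. The spool is on top of the stool. The gap from the spool to the stool's −x edge is 0 mm.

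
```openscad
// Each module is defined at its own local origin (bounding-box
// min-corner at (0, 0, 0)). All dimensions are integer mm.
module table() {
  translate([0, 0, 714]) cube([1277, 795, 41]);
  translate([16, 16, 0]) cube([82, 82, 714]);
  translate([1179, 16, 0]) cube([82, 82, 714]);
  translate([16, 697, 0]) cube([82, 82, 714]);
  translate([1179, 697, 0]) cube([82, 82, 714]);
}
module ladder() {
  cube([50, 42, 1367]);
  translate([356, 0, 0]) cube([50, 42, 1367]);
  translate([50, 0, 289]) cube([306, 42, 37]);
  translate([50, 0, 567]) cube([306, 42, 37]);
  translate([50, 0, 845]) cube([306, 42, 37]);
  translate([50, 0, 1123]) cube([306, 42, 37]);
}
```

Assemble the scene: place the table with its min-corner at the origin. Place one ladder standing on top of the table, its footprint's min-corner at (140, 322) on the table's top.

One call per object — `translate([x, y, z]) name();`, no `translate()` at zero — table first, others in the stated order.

table();
translate([140, 322, 755]) ladder();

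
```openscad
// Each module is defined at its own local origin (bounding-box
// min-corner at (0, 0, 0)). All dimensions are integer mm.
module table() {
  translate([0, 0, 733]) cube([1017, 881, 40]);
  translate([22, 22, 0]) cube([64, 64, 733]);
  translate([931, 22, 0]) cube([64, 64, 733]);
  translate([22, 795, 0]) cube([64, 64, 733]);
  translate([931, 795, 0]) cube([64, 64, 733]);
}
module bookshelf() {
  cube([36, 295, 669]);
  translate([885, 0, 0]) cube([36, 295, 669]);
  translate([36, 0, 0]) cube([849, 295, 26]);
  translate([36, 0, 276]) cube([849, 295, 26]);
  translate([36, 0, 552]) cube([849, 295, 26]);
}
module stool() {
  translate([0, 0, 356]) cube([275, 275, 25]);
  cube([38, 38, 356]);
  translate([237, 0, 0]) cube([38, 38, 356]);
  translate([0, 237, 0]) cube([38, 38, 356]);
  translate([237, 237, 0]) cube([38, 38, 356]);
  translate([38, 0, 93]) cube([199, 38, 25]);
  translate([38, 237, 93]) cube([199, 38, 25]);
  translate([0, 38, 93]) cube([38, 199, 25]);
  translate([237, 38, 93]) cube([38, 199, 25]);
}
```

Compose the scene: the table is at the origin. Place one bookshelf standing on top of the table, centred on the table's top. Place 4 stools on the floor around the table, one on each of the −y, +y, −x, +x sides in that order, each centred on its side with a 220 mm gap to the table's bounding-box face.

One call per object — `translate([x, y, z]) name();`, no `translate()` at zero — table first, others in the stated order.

table();
translate([48, 293, 773]) bookshelf();
translate([371, -495, 0]) stool();
translate([371, 1101, 0]) stool();
translate([-495, 303, 0]) stool();
translate([1237, 303, 0]) stool();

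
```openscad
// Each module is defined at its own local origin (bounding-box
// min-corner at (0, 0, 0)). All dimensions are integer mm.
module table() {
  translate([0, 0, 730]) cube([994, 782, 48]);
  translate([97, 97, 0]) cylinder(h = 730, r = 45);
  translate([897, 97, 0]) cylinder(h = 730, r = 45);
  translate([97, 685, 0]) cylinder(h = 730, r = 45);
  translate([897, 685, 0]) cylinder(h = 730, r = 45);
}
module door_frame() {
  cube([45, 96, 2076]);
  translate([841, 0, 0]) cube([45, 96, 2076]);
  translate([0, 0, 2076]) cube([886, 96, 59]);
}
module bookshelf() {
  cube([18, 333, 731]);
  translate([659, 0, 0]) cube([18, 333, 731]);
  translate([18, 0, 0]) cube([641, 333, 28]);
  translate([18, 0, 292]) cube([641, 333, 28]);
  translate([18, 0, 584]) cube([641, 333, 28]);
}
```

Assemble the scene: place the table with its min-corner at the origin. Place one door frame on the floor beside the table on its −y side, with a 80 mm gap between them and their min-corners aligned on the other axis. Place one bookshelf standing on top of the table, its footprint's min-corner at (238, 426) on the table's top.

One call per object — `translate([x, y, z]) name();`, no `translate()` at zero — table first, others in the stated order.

table();
translate([0, -176, 0]) door_frame();
translate([238, 426, 778]) bookshelf();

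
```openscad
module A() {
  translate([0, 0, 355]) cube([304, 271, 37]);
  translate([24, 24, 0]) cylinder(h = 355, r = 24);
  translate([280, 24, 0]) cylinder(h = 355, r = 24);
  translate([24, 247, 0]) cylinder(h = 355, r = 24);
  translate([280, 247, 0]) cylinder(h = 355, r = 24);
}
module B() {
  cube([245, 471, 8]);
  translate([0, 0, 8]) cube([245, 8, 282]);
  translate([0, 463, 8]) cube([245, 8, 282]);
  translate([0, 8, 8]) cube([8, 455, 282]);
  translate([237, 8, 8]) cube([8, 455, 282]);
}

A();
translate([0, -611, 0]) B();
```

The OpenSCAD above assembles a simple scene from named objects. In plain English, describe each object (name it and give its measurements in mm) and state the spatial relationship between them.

A is a simple wooden stool: a rectangular seat 304 mm (x) by 271 mm (y), 37 mm thick, top face at z = 392 mm, on four round legs, each 48 mm in diameter. The legs rest on z = 0, each leg's axis is inset half a diameter from the nearest pair of seat edges (so the leg's bounding box is flush with the corner).

B is an open storage box with external size 245×471×290 mm and wall thickness 8 mm (the base is also 8 mm thick). The base covers the whole footprint; the four walls stand on the base, with the y-facing walls full-width and the x-facing walls fitting between their inner faces.

The open box is on the floor beside the stool on its −y side.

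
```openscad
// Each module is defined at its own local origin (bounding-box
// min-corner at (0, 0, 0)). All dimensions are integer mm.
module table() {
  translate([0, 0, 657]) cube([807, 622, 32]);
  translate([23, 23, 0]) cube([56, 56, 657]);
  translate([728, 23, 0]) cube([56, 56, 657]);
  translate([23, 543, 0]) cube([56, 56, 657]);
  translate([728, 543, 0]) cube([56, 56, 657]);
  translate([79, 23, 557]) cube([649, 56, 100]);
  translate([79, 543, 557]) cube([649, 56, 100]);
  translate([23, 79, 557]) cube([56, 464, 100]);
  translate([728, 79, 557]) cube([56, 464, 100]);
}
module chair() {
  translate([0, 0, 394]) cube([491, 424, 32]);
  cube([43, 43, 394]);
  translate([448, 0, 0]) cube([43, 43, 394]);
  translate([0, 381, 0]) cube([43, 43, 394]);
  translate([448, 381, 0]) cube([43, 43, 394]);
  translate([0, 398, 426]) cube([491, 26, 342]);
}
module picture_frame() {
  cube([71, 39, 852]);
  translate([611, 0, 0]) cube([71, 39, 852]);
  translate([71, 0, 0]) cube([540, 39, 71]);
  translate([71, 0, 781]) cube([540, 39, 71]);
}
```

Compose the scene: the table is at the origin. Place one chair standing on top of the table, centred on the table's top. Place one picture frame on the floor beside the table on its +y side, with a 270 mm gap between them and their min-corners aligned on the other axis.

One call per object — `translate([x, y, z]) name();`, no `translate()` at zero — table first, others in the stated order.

table();
translate([158, 99, 689]) chair();
translate([0, 892, 0]) picture_frame();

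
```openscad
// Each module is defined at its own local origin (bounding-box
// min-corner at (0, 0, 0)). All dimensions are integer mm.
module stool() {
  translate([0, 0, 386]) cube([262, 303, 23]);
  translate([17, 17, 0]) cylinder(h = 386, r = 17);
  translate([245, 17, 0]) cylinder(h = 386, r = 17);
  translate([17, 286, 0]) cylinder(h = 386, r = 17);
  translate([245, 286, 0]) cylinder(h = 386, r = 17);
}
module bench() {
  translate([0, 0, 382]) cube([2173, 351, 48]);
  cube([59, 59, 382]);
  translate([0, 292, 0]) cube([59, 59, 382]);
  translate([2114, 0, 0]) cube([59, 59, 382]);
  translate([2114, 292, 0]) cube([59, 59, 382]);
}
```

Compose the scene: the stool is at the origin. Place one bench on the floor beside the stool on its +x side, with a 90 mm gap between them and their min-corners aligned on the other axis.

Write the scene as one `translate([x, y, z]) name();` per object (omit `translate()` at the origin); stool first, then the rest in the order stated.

stool();
translate([352, 0, 0]) bench();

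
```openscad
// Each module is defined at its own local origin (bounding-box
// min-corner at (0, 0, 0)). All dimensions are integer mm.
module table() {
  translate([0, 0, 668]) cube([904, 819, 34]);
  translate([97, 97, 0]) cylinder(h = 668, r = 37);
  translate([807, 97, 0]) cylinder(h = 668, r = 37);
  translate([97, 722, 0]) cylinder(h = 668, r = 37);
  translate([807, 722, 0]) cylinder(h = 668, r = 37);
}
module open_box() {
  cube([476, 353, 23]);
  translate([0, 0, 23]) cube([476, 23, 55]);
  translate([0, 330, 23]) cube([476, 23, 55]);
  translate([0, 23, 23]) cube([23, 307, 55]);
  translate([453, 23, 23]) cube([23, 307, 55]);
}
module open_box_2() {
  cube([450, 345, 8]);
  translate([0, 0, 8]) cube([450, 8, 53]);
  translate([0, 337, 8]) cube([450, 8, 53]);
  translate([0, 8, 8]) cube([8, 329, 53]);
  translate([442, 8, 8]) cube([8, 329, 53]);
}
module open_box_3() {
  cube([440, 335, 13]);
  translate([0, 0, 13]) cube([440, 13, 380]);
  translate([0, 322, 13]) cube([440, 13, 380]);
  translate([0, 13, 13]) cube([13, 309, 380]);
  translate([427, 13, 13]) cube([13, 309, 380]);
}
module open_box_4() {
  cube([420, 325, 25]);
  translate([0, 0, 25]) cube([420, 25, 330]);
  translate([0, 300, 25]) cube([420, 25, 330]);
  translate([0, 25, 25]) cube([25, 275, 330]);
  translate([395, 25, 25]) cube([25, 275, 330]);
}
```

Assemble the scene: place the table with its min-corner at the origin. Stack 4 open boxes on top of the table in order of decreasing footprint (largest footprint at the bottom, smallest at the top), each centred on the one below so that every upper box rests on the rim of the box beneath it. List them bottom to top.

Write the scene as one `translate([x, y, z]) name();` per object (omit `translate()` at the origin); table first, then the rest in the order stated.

table();
translate([214, 233, 702]) open_box();
translate([227, 237, 780]) open_box_2();
translate([232, 242, 841]) open_box_3();
translate([242, 247, 1234]) open_box_4();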